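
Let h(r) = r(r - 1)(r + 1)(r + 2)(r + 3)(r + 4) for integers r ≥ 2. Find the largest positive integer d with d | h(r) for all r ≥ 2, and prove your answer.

Computing the first values: h(2) = 720 and h(3) = 5040; gcd(720, 5040) = 720, so d ≤ 720.
We prove 720 | r(r - 1)(r + 1)(r + 2)(r + 3)(r + 4) for all r ≥ 2 by induction on r.
Base case (r = 2): h(2) = 720 = 720·(1), so 720 | h(2).
Suppose the result is true for r = p, i.e. 720 | h(p). Then
h(p+1) − h(p) = p·(p+1)·(p+2)·(p+3)·(p+4)·(p+5) − (p-1)·p·(p+1)·(p+2)·(p+3)·(p+4) = p·(p+1)·(p+2)·(p+3)·(p+4)·[(p+5) − (p-1)] = 6·p·(p+1)·(p+2)·(p+3)·(p+4). The product of 5 consecutive integers is divisible by (5)! = 120, so h(p+1) − h(p) is divisible by 6·120 = 720. By the inductive hypothesis 720 | h(p), hence 720 | h(p+1).
This completes the induction.
Therefore the largest such d is 720.

d = 720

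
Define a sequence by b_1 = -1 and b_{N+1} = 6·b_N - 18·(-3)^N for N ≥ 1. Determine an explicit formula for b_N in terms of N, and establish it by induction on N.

Computing the first terms: b_1 = -1, b_2 = 48, b_3 = 126. This suggests b_N = 2(-3)^N + 5·6^(N - 1).
Base step (N = 1): the formula gives -1 = -1 = b_1.
Inductive step: suppose the statement holds for some i ≥ 1, so b_i = 2(-3)^i + 5·6^(i - 1).
Then b_{i+1} = 6·b_i - 18·(-3)^i = 6·(2(-3)^i + 5·6^(i - 1)) - 18·(-3)^i = 2(-3)^(i + 1) + 5·6^i = 2(-3)^(i+1) + 5·6^((i+1) - 1),
which is the claimed formula at N = i+1.
This completes the induction.

b_N = 2(-3)^N + 5·6^(N - 1)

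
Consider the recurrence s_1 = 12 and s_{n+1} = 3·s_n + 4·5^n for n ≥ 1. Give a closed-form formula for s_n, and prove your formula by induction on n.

s_n = 2·3^(n - 1) + 2·5^n

Computing the first terms: s_1 = 12, s_2 = 56, s_3 = 268. This suggests s_n = 2·3^(n - 1) + 2·5^n.
Base step (n = 1): the formula gives 12 = 12 = s_1.
Inductive step: suppose the statement holds for some r ≥ 1, so s_r = 2·3^(r - 1) + 2·5^r.
Then s_{r+1} = 3·s_r + 4·5^r = 3·(2·3^(r - 1) + 2·5^r) + 4·5^r = 2·3^r + 2·5^(r + 1) = 2·3^((r+1) - 1) + 2·5^(r+1),
which is the claimed formula at n = r+1.
This completes the induction.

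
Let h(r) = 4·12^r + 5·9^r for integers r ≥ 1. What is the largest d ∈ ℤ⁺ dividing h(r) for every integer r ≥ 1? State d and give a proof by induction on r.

d = 3

Computing the first values: h(1) = 93 and h(2) = 981; gcd(93, 981) = 3, so d ≤ 3.
We prove 3 | 4·12^r + 5·9^r for all r ≥ 1 by induction on r.
Base step (r = 1): h(1) = 93 = 3·(31), so 3 | h(1).
For the inductive step, assume it holds for an arbitrary i ≥ 1, i.e. 3 | h(i). Then
h(i+1) − 12·h(i) = (4·12^(i+1) + 5·9^(i+1)) − 12·(4·12^i + 5·9^i) = (5)·9^i·(9 − 12) = (-15)·9^i. Since 3 | h(i) by the inductive hypothesis, 3 | 12·h(i); and 3 | -15 since -15 = 3·-5. Therefore 3 | h(i+1).
By induction, the statement is established for all r ≥ 1.
Therefore the largest such d is 3.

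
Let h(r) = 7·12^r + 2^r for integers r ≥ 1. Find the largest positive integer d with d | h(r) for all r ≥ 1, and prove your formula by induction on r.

d = 2

Computing the first values: h(1) = 86 and h(2) = 1012; gcd(86, 1012) = 2, so d ≤ 2.
We prove 2 | 7·12^r + 2^r for all r ≥ 1 by induction on r.
For the base case r = 1: h(1) = 86 = 2·(43), so 2 | h(1).
For the inductive step, assume it holds for an arbitrary j ≥ 1, i.e. 2 | h(j). Then
h(j+1) − 12·h(j) = (7·12^(j+1) + 2^(j+1)) − 12·(7·12^j + 2^j) = (1)·2^j·(2 − 12) = (-10)·2^j. Since 2 | h(j) by the inductive hypothesis, 2 | 12·h(j); and 2 | -10 since -10 = 2·-5. Therefore 2 | h(j+1).
By the principle of mathematical induction, the result holds for all r ≥ 1.
Therefore the largest such d is 2.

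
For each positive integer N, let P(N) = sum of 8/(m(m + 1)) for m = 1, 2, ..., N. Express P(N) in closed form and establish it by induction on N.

We claim P(N) = 8N/(N + 1) for all N ≥ 1.
Base step (N = 1): P(1) = 4, and the closed form gives 4. They agree.
For the inductive step, assume it holds for an arbitrary m ≥ 1, so P(m) = 8m/(m + 1).
Then P(m+1) = P(m) + (8/((m + 1)(m + 2))) = (8m/(m + 1)) + (8/((m + 1)(m + 2))).
Simplifying, P(m+1) = 8(m + 1)/(m + 2) = 8(m+1)/((m+1) + 1),
which is the closed form with N = m+1.
By the principle of mathematical induction, the result holds for all N ≥ 1.

P(N) = 8N/(N + 1)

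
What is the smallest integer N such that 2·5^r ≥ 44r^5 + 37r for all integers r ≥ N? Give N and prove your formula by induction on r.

N = 9

At r = 8: 781250 < 1442088, so the inequality fails and N ≥ 9. We prove 2·5^r ≥ 44r^5 + 37r for all r ≥ 9.
When r = 9: 2·5^r = 3906250 and 44r^5 + 37r = 2598489, so 3906250 ≥ 2598489.
Inductive step: suppose the statement holds for some i ≥ 9, so 2·5^i ≥ 44i^5 + 37i.
Then 2·5^(i + 1) = 5·(2·5^i) ≥ 5·(44i^5 + 37i).
Also, for i ≥ 9 we have 5·(44i^5 + 37i) ≥ 44(i+1)^5 + 37(i+1), since 5·(44i^5 + 37i) − (44(i+1)^5 + 37(i+1)) = 176i^5 - 220i^4 - 440i^3 - 440i^2 - 72i - 81, which is nonnegative for all i ≥ 9.
Combining, 2·5^(i + 1) ≥ 44(i+1)^5 + 37(i+1).
By the principle of mathematical induction, the result holds for all r ≥ 9.
Hence the smallest such N is 9.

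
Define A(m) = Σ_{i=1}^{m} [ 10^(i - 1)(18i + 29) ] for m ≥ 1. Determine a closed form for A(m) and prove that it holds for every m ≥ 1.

We claim A(m) = 10^m(2m + 3) - 3 for all m ≥ 1.
For the base case m = 1: A(1) = 47, and the closed form gives 47. They agree.
For the inductive step, assume it holds for an arbitrary i ≥ 1, so A(i) = 10^i(2i + 3) - 3.
Then A(i+1) = A(i) + (10^i(18i + 47)) = (10^i(2i + 3) - 3) + (10^i(18i + 47)).
Simplifying, A(i+1) = 20·10^i·i + 50·10^i - 3 = 10^(i+1)(2(i+1) + 3) - 3,
which is the closed form with m = i+1.
By induction, the statement is established for all m ≥ 1.

A(m) = 10^m(2m + 3) - 3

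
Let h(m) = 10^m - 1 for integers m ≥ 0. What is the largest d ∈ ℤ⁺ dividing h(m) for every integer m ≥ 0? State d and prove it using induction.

Computing the first values: h(0) = 0 and h(1) = 9; gcd(0, 9) = 9, so d ≤ 9.
We prove 9 | 10^m - 1 for all m ≥ 0 by induction on m.
Base case (m = 0): h(0) = 0 = 9·(0), so 9 | h(0).
Inductive step: suppose the statement holds for some r ≥ 0, i.e. 9 | h(r). Then
h(r+1) = 10^(r+1) - 1 = 10·(10^r - 1) + 9 = 10·h(r) + 9. The first term is divisible by 9 by the inductive hypothesis, and 9 is divisible by 9. Hence 9 | h(r+1).
By the principle of mathematical induction, the result holds for all m ≥ 0.
Therefore the largest such d is 9.

d = 9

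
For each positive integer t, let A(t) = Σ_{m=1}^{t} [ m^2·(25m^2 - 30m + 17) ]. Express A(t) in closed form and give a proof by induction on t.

A(t) = t(t + 1)(5t^3 - t + 2)

We claim A(t) = t(t + 1)(5t^3 - t + 2) for all t ≥ 1.
For the base case t = 1: A(1) = 12, and the closed form gives 12. They agree.
Suppose the result is true for t = m, so A(m) = m(5m^4 + 5m^3 - m^2 + m + 2).
Then A(m+1) = A(m) + ((m + 1)^2·(-30m + 25(m + 1)^2 - 13)) = (m(5m^4 + 5m^3 - m^2 + m + 2)) + ((m + 1)^2·(-30m + 25(m + 1)^2 - 13)).
Simplifying, A(m+1) = (m + 1)(m + 2)(5m^3 + 15m^2 + 14m + 6) = (m+1)((m+1) + 1)(5(m+1)^3 - (m+1) + 2),
which is the closed form with t = m+1.
This completes the induction.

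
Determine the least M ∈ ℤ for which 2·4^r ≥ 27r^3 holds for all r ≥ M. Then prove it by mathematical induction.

At r = 5: 2048 < 3375, so the inequality fails and M ≥ 6. We prove 2·4^r ≥ 27r^3 for all r ≥ 6.
When r = 6: 2·4^r = 8192 and 27r^3 = 5832, so 8192 ≥ 5832.
Suppose the result is true for r = i, so 2·4^i ≥ 27i^3.
Then 2·4^(i + 1) = 4·(2·4^i) ≥ 4·(27i^3).
Also, for i ≥ 6 we have 4·(27i^3) ≥ 27(i+1)^3, since 4 ≥ (1 + 1/i)^3 for all i ≥ 6.
Combining, 2·4^(i + 1) ≥ 27(i+1)^3.
By induction, the statement is established for all r ≥ 6.
Hence the smallest such M is 6.

M = 6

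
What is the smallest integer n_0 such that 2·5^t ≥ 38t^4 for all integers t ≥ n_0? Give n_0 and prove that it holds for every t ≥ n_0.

At t = 6: 31250 < 49248, so the inequality fails and n_0 ≥ 7. We prove 2·5^t ≥ 38t^4 for all t ≥ 7.
When t = 7: 2·5^t = 156250 and 38t^4 = 91238, so 156250 ≥ 91238.
Inductive step: assume the claim holds for t = k, so 2·5^k ≥ 38k^4.
Then 2·5^(k + 1) = 5·(2·5^k) ≥ 5·(38k^4).
Also, for k ≥ 7 we have 5·(38k^4) ≥ 38(k+1)^4, since 5 ≥ (1 + 1/k)^4 for all k ≥ 7.
Combining, 2·5^(k + 1) ≥ 38(k+1)^4.
This completes the induction.
Hence the smallest such n_0 is 7.

n_0 = 7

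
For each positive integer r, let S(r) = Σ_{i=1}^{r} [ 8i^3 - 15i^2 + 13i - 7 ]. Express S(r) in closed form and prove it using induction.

We claim S(r) = r(2r^3 - r^2 + r - 3) for all r ≥ 1.
When r = 1: S(1) = -1, and the closed form gives -1. They agree.
Inductive step: suppose the statement holds for some i ≥ 1, so S(i) = i(2i^3 - i^2 + i - 3).
Then S(i+1) = S(i) + (8i^3 + 9i^2 + 7i - 1) = (i(2i^3 - i^2 + i - 3)) + (8i^3 + 9i^2 + 7i - 1).
Simplifying, S(i+1) = (i + 1)(2i^3 + 5i^2 + 5i - 1) = (i+1)(2(i+1)^3 - (i+1)^2 + (i+1) - 3),
which is the closed form with r = i+1.
This completes the induction.

S(r) = r(2r^3 - r^2 + r - 3)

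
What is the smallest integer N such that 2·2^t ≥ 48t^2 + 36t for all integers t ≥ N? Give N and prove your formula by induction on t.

At t = 11: 4096 < 6204, so the inequality fails and N ≥ 12. We prove 2·2^t ≥ 48t^2 + 36t for all t ≥ 12.
Base case (t = 12): 2·2^t = 8192 and 48t^2 + 36t = 7344, so 8192 ≥ 7344.
For the inductive step, assume it holds for an arbitrary i ≥ 12, so 2·2^i ≥ 48i^2 + 36i.
Then 2·2^(i + 1) = 2·(2·2^i) ≥ 2·(48i^2 + 36i).
Also, for i ≥ 12 we have 2·(48i^2 + 36i) ≥ 48(i+1)^2 + 36(i+1), since 2·(48i^2 + 36i) − (48(i+1)^2 + 36(i+1)) = 48i^2 - 60i - 84, which is nonnegative for all i ≥ 12.
Combining, 2·2^(i + 1) ≥ 48(i+1)^2 + 36(i+1).
Hence, by induction on t, the claim holds for every t ≥ 12.
Hence the smallest such N is 12.

N = 12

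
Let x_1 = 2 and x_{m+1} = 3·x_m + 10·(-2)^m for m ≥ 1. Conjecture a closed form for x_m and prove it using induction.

Computing the first terms: x_1 = 2, x_2 = -14, x_3 = -2. This suggests x_m = (-2)^(m + 1) - 2·3^(m - 1).
When m = 1: the formula gives 2 = 2 = x_1.
Suppose the result is true for m = r, so x_r = (-2)^(r + 1) - 2·3^(r - 1).
Then x_{r+1} = 3·x_r + 10·(-2)^r = 3·((-2)^(r + 1) - 2·3^(r - 1)) + 10·(-2)^r = (-2)^(r + 2) - 2·3^r = (-2)^((r+1) + 1) - 2·3^((r+1) - 1),
which is the claimed formula at m = r+1.
This completes the induction.

x_m = (-2)^(m + 1) - 2·3^(m - 1)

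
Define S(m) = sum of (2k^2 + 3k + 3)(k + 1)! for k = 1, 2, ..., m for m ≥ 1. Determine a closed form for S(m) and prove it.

We claim S(m) = (2m + 1)(m + 2)! - 2 for all m ≥ 1.
When m = 1: S(1) = 16, and the closed form gives 16. They agree.
Suppose the result is true for m = k, so S(k) = (2k + 1)(k + 2)! - 2.
Then S(k+1) = S(k) + ((2k^2 + 7k + 8)(k + 2)!) = ((2k + 1)(k + 2)! - 2) + ((2k^2 + 7k + 8)(k + 2)!).
Simplifying, S(k+1) = (2(k+1) + 1)((k+1) + 2)! - 2,
which is the closed form with m = k+1.
By induction, the statement is established for all m ≥ 1.

S(m) = (2m + 1)(m + 2)! - 2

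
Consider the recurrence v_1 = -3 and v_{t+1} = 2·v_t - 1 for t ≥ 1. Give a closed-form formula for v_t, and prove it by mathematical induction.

v_t = -2^(t + 1) + 1

Computing the first terms: v_1 = -3, v_2 = -7, v_3 = -15. This suggests v_t = -2^(t + 1) + 1.
For the base case t = 1: the formula gives -3 = -3 = v_1.
Inductive step: suppose the statement holds for some p ≥ 1, so v_p = -2^(p + 1) + 1.
Then v_{p+1} = 2·v_p - 1 = 2·(-2^(p + 1) + 1) - 1 = -2^(p + 2) + 1 = -2^((p+1) + 1) + 1,
which is the claimed formula at t = p+1.
By induction, the statement is established for all t ≥ 1.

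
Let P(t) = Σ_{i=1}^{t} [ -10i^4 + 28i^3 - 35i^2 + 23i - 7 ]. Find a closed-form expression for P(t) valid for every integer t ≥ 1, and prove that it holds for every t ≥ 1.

We claim P(t) = -t(2t^4 - 2t^3 + t^2 - t + 1) for all t ≥ 1.
Base case (t = 1): P(1) = -1, and the closed form gives -1. They agree.
For the inductive step, assume it holds for an arbitrary i ≥ 1, so P(i) = i(-2i^4 + 2i^3 - i^2 + i - 1).
Then P(i+1) = P(i) + (-10i^4 - 12i^3 - 11i^2 - 3i - 1) = (i(-2i^4 + 2i^3 - i^2 + i - 1)) + (-10i^4 - 12i^3 - 11i^2 - 3i - 1).
Simplifying, P(i+1) = -(i + 1)(2i^4 + 6i^3 + 7i^2 + 3i + 1) = -(i+1)(2(i+1)^4 - 2(i+1)^3 + (i+1)^2 - (i+1) + 1),
which is the closed form with t = i+1.
This completes the induction.

P(t) = -t(2t^4 - 2t^3 + t^2 - t + 1)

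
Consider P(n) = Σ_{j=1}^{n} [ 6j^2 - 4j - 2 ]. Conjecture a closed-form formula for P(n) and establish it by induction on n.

P(n) = n(n - 1)(2n + 3)

We claim P(n) = n(n - 1)(2n + 3) for all n ≥ 1.
Base step (n = 1): P(1) = 0, and the closed form gives 0. They agree.
For the inductive step, assume it holds for an arbitrary j ≥ 1, so P(j) = j(2j^2 + j - 3).
Then P(j+1) = P(j) + (2j(3j + 4)) = (j(2j^2 + j - 3)) + (2j(3j + 4)).
Simplifying, P(j+1) = j(j + 1)(2j + 5) = (j+1)((j+1) - 1)(2(j+1) + 3),
which is the closed form with n = j+1.
By the principle of mathematical induction, the result holds for all n ≥ 1.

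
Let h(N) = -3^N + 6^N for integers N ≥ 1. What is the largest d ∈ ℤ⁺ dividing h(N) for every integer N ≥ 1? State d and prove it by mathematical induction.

d = 3

Computing the first values: h(1) = 3 and h(2) = 27; gcd(3, 27) = 3, so d ≤ 3.
We prove 3 | -3^N + 6^N for all N ≥ 1 by induction on N.
For the base case N = 1: h(1) = 3 = 3·(1), so 3 | h(1).
For the inductive step, assume it holds for an arbitrary k ≥ 1, i.e. 3 | h(k). Then
6^{k+1} − 3^{k+1} = 6·6^k − 3·3^k = 6·(6^k − 3^k) + (3)·3^k. The first term is divisible by 3 by the inductive hypothesis, and the second term (3)·3^k is divisible by 3 since 3 | 3. Hence 3 | h(k+1).
This completes the induction.
Therefore the largest such d is 3.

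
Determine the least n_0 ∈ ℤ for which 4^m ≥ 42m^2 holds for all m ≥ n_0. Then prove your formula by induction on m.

n_0 = 6

At m = 5: 1024 < 1050, so the inequality fails and n_0 ≥ 6. We prove 4^m ≥ 42m^2 for all m ≥ 6.
Base case (m = 6): 4^m = 4096 and 42m^2 = 1512, so 4096 ≥ 1512.
Inductive step: assume the claim holds for m = r, so 4^r ≥ 42r^2.
Then 4^(r + 1) = 4·(4^r) ≥ 4·(42r^2).
Also, for r ≥ 6 we have 4·(42r^2) ≥ 42(r+1)^2, since 4 ≥ (1 + 1/r)^2 for all r ≥ 6.
Combining, 4^(r + 1) ≥ 42(r+1)^2.
This completes the induction.
Hence the smallest such n_0 is 6.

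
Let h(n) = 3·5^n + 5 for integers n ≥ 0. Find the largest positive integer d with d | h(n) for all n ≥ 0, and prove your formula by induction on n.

d = 4

Computing the first values: h(0) = 8 and h(1) = 20; gcd(8, 20) = 4, so d ≤ 4.
We prove 4 | 3·5^n + 5 for all n ≥ 0 by induction on n.
When n = 0: h(0) = 8 = 4·(2), so 4 | h(0).
For the inductive step, assume it holds for an arbitrary i ≥ 0, i.e. 4 | h(i). Then
h(i+1) = 3·5^(i+1) + 5 = 5·(3·5^i + 5) - 20 = 5·h(i) - 20. The first term is divisible by 4 by the inductive hypothesis, and -20 is divisible by 4. Hence 4 | h(i+1).
Hence, by induction on n, the claim holds for every n ≥ 0.
Therefore the largest such d is 4.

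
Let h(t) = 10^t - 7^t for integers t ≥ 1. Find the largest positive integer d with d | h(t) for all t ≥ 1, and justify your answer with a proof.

d = 3

Computing the first values: h(1) = 3 and h(2) = 51; gcd(3, 51) = 3, so d ≤ 3.
We prove 3 | 10^t - 7^t for all t ≥ 1 by induction on t.
For the base case t = 1: h(1) = 3 = 3·(1), so 3 | h(1).
Inductive step: assume the claim holds for t = p, i.e. 3 | h(p). Then
10^{p+1} − 7^{p+1} = 10·10^p − 7·7^p = 10·(10^p − 7^p) + (3)·7^p. The first term is divisible by 3 by the inductive hypothesis, and the second term (3)·7^p is divisible by 3 since 3 | 3. Hence 3 | h(p+1).
This completes the induction.
Therefore the largest such d is 3.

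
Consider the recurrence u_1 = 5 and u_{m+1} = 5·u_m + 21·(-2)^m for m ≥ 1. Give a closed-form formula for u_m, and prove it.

u_m = -3(-2)^m - 5^(m - 1)

Computing the first terms: u_1 = 5, u_2 = -17, u_3 = -1. This suggests u_m = -3(-2)^m - 5^(m - 1).
Base case (m = 1): the formula gives 5 = 5 = u_1.
For the inductive step, assume it holds for an arbitrary j ≥ 1, so u_j = -3(-2)^j - 5^(j - 1).
Then u_{j+1} = 5·u_j + 21·(-2)^j = 5·(-3(-2)^j - 5^(j - 1)) + 21·(-2)^j = -3(-2)^(j + 1) - 5^j = -3(-2)^(j+1) - 5^((j+1) - 1),
which is the claimed formula at m = j+1.
This completes the induction.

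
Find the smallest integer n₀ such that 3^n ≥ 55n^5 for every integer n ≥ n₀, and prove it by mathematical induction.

n₀ = 17

At n = 16: 43046721 < 57671680, so the inequality fails and n₀ ≥ 17. We prove 3^n ≥ 55n^5 for all n ≥ 17.
When n = 17: 3^n = 129140163 and 55n^5 = 78092135, so 129140163 ≥ 78092135.
For the inductive step, assume it holds for an arbitrary k ≥ 17, so 3^k ≥ 55k^5.
Then 3^(k + 1) = 3·(3^k) ≥ 3·(55k^5).
Also, for k ≥ 17 we have 3·(55k^5) ≥ 55(k+1)^5, since 3 ≥ (1 + 1/k)^5 for all k ≥ 17.
Combining, 3^(k + 1) ≥ 55(k+1)^5.
By the principle of mathematical induction, the result holds for all n ≥ 17.
Hence the smallest such n₀ is 17.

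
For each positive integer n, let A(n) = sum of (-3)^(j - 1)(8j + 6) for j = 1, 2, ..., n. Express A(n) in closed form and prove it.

A(n) = -2(-3)^n(n + 1) + 2

We claim A(n) = -2(-3)^n(n + 1) + 2 for all n ≥ 1.
For the base case n = 1: A(1) = 14, and the closed form gives 14. They agree.
Suppose the result is true for n = j, so A(j) = -2(-3)^j(j + 1) + 2.
Then A(j+1) = A(j) + ((-3)^j(8j + 14)) = (-2(-3)^j(j + 1) + 2) + ((-3)^j(8j + 14)).
Simplifying, A(j+1) = 6(-3)^j·j + 12(-3)^j + 2 = -2(-3)^(j+1)((j+1) + 1) + 2,
which is the closed form with n = j+1.
This completes the induction.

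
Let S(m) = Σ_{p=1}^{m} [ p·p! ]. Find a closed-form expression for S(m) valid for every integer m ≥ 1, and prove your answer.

S(m) = (m + 1)! - 1

We claim S(m) = (m + 1)! - 1 for all m ≥ 1.
For the base case m = 1: S(1) = 1, and the closed form gives 1. They agree.
Inductive step: assume the claim holds for m = p, so S(p) = (p + 1)! - 1.
Then S(p+1) = S(p) + ((p + 1)(p + 1)!) = ((p + 1)! - 1) + ((p + 1)(p + 1)!).
Simplifying, S(p+1) = ((p+1) + 1)! - 1,
which is the closed form with m = p+1.
By induction, the statement is established for all m ≥ 1.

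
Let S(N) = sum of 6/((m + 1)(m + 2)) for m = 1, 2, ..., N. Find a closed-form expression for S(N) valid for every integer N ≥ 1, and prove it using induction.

S(N) = 3N/(N + 2)

We claim S(N) = 3N/(N + 2) for all N ≥ 1.
For the base case N = 1: S(1) = 1, and the closed form gives 1. They agree.
Suppose the result is true for N = m, so S(m) = 3m/(m + 2).
Then S(m+1) = S(m) + (6/((m + 2)(m + 3))) = (3m/(m + 2)) + (6/((m + 2)(m + 3))).
Simplifying, S(m+1) = 3(m + 1)/(m + 3) = 3(m+1)/((m+1) + 2),
which is the closed form with N = m+1.
This completes the induction.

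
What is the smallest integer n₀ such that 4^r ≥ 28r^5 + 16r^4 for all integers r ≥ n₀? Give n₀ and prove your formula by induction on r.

n₀ = 12

At r = 11: 4194304 < 4743684, so the inequality fails and n₀ ≥ 12. We prove 4^r ≥ 28r^5 + 16r^4 for all r ≥ 12.
For the base case r = 12: 4^r = 16777216 and 28r^5 + 16r^4 = 7299072, so 16777216 ≥ 7299072.
Inductive step: assume the claim holds for r = p, so 4^p ≥ 28p^5 + 16p^4.
Then 4^(p + 1) = 4·(4^p) ≥ 4·(28p^5 + 16p^4).
Also, for p ≥ 12 we have 4·(28p^5 + 16p^4) ≥ 28(p+1)^5 + 16(p+1)^4, since 4·(28p^5 + 16p^4) − (28(p+1)^5 + 16(p+1)^4) = 84p^5 - 92p^4 - 344p^3 - 376p^2 - 204p - 44, which is nonnegative for all p ≥ 12.
Combining, 4^(p + 1) ≥ 28(p+1)^5 + 16(p+1)^4.
By induction, the statement is established for all r ≥ 12.
Hence the smallest such n₀ is 12.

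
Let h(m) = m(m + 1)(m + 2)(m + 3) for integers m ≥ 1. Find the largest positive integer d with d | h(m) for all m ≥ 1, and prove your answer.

Computing the first values: h(1) = 24 and h(2) = 120; gcd(24, 120) = 24, so d ≤ 24.
We prove 24 | m(m + 1)(m + 2)(m + 3) for all m ≥ 1 by induction on m.
When m = 1: h(1) = 24 = 24·(1), so 24 | h(1).
Inductive step: suppose the statement holds for some k ≥ 1, i.e. 24 | h(k). Then
h(k+1) − h(k) = (k+1)·(k+2)·(k+3)·(k+4) − k·(k+1)·(k+2)·(k+3) = (k+1)·(k+2)·(k+3)·[(k+4) − k] = 4·(k+1)·(k+2)·(k+3). The product of 3 consecutive integers is divisible by (3)! = 6, so h(k+1) − h(k) is divisible by 4·6 = 24. By the inductive hypothesis 24 | h(k), hence 24 | h(k+1).
Hence, by induction on m, the claim holds for every m ≥ 1.
Therefore the largest such d is 24.

d = 24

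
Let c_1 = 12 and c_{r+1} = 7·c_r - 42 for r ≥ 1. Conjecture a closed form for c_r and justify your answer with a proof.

c_r = 5·7^(r - 1) + 7

Computing the first terms: c_1 = 12, c_2 = 42, c_3 = 252. This suggests c_r = 5·7^(r - 1) + 7.
Base case (r = 1): the formula gives 12 = 12 = c_1.
Suppose the result is true for r = k, so c_k = 5·7^(k - 1) + 7.
Then c_{k+1} = 7·c_k - 42 = 7·(5·7^(k - 1) + 7) - 42 = 5·7^k + 7 = 5·7^((k+1) - 1) + 7,
which is the claimed formula at r = k+1.
This completes the induction.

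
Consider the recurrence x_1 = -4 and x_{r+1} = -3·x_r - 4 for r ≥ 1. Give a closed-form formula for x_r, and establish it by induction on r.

Computing the first terms: x_1 = -4, x_2 = 8, x_3 = -28. This suggests x_r = (-3)^r - 1.
When r = 1: the formula gives -4 = -4 = x_1.
Suppose the result is true for r = j, so x_j = (-3)^j - 1.
Then x_{j+1} = -3·x_j - 4 = -3·((-3)^j - 1) - 4 = (-3)^(j + 1) - 1,
which is the claimed formula at r = j+1.
This completes the induction.

x_r = (-3)^r - 1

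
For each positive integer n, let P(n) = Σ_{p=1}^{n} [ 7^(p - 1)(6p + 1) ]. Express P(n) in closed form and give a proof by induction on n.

We claim P(n) = 7^n·n for all n ≥ 1.
Base case (n = 1): P(1) = 7, and the closed form gives 7. They agree.
For the inductive step, assume it holds for an arbitrary p ≥ 1, so P(p) = 7^p·p.
Then P(p+1) = P(p) + (7^p(6p + 7)) = (7^p·p) + (7^p(6p + 7)).
Simplifying, P(p+1) = 7^(p + 1)(p + 1) = 7^(p+1)·(p+1),
which is the closed form with n = p+1.
By the principle of mathematical induction, the result holds for all n ≥ 1.

P(n) = 7^n·n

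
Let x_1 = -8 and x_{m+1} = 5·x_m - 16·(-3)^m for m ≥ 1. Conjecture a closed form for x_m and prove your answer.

Computing the first terms: x_1 = -8, x_2 = 8, x_3 = -104. This suggests x_m = 2(-3)^m - 2·5^(m - 1).
When m = 1: the formula gives -8 = -8 = x_1.
For the inductive step, assume it holds for an arbitrary k ≥ 1, so x_k = 2(-3)^k - 2·5^(k - 1).
Then x_{k+1} = 5·x_k - 16·(-3)^k = 5·(2(-3)^k - 2·5^(k - 1)) - 16·(-3)^k = 2(-3)^(k + 1) - 2·5^k = 2(-3)^(k+1) - 2·5^((k+1) - 1),
which is the claimed formula at m = k+1.
This completes the induction.

x_m = 2(-3)^m - 2·5^(m - 1)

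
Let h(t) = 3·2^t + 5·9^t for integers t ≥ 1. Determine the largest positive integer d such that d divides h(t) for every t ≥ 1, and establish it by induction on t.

d = 3

Computing the first values: h(1) = 51 and h(2) = 417; gcd(51, 417) = 3, so d ≤ 3.
We prove 3 | 3·2^t + 5·9^t for all t ≥ 1 by induction on t.
Base step (t = 1): h(1) = 51 = 3·(17), so 3 | h(1).
Suppose the result is true for t = k, i.e. 3 | h(k). Then
h(k+1) − 9·h(k) = (3·2^(k+1) + 5·9^(k+1)) − 9·(3·2^k + 5·9^k) = (3)·2^k·(2 − 9) = (-21)·2^k. Since 3 | h(k) by the inductive hypothesis, 3 | 9·h(k); and 3 | -21 since -21 = 3·-7. Therefore 3 | h(k+1).
This completes the induction.
Therefore the largest such d is 3.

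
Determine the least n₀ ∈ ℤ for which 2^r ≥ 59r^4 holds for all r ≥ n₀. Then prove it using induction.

n₀ = 25

At r = 24: 16777216 < 19574784, so the inequality fails and n₀ ≥ 25. We prove 2^r ≥ 59r^4 for all r ≥ 25.
For the base case r = 25: 2^r = 33554432 and 59r^4 = 23046875, so 33554432 ≥ 23046875.
Inductive step: suppose the statement holds for some m ≥ 25, so 2^m ≥ 59m^4.
Then 2^(m + 1) = 2·(2^m) ≥ 2·(59m^4).
Also, for m ≥ 25 we have 2·(59m^4) ≥ 59(m+1)^4, since 2 ≥ (1 + 1/m)^4 for all m ≥ 25.
Combining, 2^(m + 1) ≥ 59(m+1)^4.
By the principle of mathematical induction, the result holds for all r ≥ 25.
Hence the smallest such n₀ is 25.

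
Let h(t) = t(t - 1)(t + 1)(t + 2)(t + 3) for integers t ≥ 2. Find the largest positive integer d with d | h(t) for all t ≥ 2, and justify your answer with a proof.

d = 120

Computing the first values: h(2) = 120 and h(3) = 720; gcd(120, 720) = 120, so d ≤ 120.
We prove 120 | t(t - 1)(t + 1)(t + 2)(t + 3) for all t ≥ 2 by induction on t.
Base case (t = 2): h(2) = 120 = 120·(1), so 120 | h(2).
For the inductive step, assume it holds for an arbitrary r ≥ 2, i.e. 120 | h(r). Then
h(r+1) − h(r) = r·(r+1)·(r+2)·(r+3)·(r+4) − (r-1)·r·(r+1)·(r+2)·(r+3) = r·(r+1)·(r+2)·(r+3)·[(r+4) − (r-1)] = 5·r·(r+1)·(r+2)·(r+3). The product of 4 consecutive integers is divisible by (4)! = 24, so h(r+1) − h(r) is divisible by 5·24 = 120. By the inductive hypothesis 120 | h(r), hence 120 | h(r+1).
This completes the induction.
Therefore the largest such d is 120.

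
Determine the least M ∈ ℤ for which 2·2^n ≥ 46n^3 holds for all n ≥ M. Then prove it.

M = 17

At n = 16: 131072 < 188416, so the inequality fails and M ≥ 17. We prove 2·2^n ≥ 46n^3 for all n ≥ 17.
Base step (n = 17): 2·2^n = 262144 and 46n^3 = 225998, so 262144 ≥ 225998.
Inductive step: suppose the statement holds for some r ≥ 17, so 2·2^r ≥ 46r^3.
Then 2·2^(r + 1) = 2·(2·2^r) ≥ 2·(46r^3).
Also, for r ≥ 17 we have 2·(46r^3) ≥ 46(r+1)^3, since 2 ≥ (1 + 1/r)^3 for all r ≥ 17.
Combining, 2·2^(r + 1) ≥ 46(r+1)^3.
By the principle of mathematical induction, the result holds for all n ≥ 17.
Hence the smallest such M is 17.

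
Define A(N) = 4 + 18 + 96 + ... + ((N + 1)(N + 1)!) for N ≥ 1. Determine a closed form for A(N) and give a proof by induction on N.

We claim A(N) = (N + 2)! - 2 for all N ≥ 1.
For the base case N = 1: A(1) = 4, and the closed form gives 4. They agree.
Suppose the result is true for N = r, so A(r) = (r + 2)! - 2.
Then A(r+1) = A(r) + ((r + 2)(r + 2)!) = ((r + 2)! - 2) + ((r + 2)(r + 2)!).
Simplifying, A(r+1) = ((r+1) + 2)! - 2,
which is the closed form with N = r+1.
Hence, by induction on N, the claim holds for every N ≥ 1.

A(N) = (N + 2)! - 2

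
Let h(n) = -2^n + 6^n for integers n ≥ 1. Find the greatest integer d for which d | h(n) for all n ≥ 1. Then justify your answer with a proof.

d = 4

Computing the first values: h(1) = 4 and h(2) = 32; gcd(4, 32) = 4, so d ≤ 4.
We prove 4 | -2^n + 6^n for all n ≥ 1 by induction on n.
Base case (n = 1): h(1) = 4 = 4·(1), so 4 | h(1).
Suppose the result is true for n = p, i.e. 4 | h(p). Then
6^{p+1} − 2^{p+1} = 6·6^p − 2·2^p = 6·(6^p − 2^p) + (4)·2^p. The first term is divisible by 4 by the inductive hypothesis, and the second term (4)·2^p is divisible by 4 since 4 | 4. Hence 4 | h(p+1).
This completes the induction.
Therefore the largest such d is 4.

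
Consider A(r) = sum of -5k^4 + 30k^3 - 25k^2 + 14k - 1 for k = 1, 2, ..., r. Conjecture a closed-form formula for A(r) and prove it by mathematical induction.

A(r) = -r(r^4 - 5r^3 - 5r^2 - 2r - 2)

We claim A(r) = -r(r^4 - 5r^3 - 5r^2 - 2r - 2) for all r ≥ 1.
Base step (r = 1): A(1) = 13, and the closed form gives 13. They agree.
Inductive step: suppose the statement holds for some k ≥ 1, so A(k) = k(-k^4 + 5k^3 + 5k^2 + 2k + 2).
Then A(k+1) = A(k) + (-5k^4 + 10k^3 + 35k^2 + 34k + 13) = (k(-k^4 + 5k^3 + 5k^2 + 2k + 2)) + (-5k^4 + 10k^3 + 35k^2 + 34k + 13).
Simplifying, A(k+1) = -(k + 1)(k^4 - k^3 - 14k^2 - 23k - 13) = -(k+1)((k+1)^4 - 5(k+1)^3 - 5(k+1)^2 - 2(k+1) - 2),
which is the closed form with r = k+1.
Hence, by induction on r, the claim holds for every r ≥ 1.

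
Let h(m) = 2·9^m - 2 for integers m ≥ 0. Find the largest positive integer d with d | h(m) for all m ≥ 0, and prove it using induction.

Computing the first values: h(0) = 0 and h(1) = 16; gcd(0, 16) = 16, so d ≤ 16.
We prove 16 | 2·9^m - 2 for all m ≥ 0 by induction on m.
When m = 0: h(0) = 0 = 16·(0), so 16 | h(0).
Suppose the result is true for m = k, i.e. 16 | h(k). Then
h(k+1) = 2·9^(k+1) - 2 = 9·(2·9^k - 2) + 16 = 9·h(k) + 16. The first term is divisible by 16 by the inductive hypothesis, and 16 is divisible by 16. Hence 16 | h(k+1).
Hence, by induction on m, the claim holds for every m ≥ 0.
Therefore the largest such d is 16.

d = 16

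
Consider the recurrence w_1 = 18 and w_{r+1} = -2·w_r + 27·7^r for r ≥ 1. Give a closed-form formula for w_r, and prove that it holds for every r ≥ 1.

w_r = -3(-2)^(r - 1) + 3·7^r

Computing the first terms: w_1 = 18, w_2 = 153, w_3 = 1017. This suggests w_r = -3(-2)^(r - 1) + 3·7^r.
For the base case r = 1: the formula gives 18 = 18 = w_1.
Inductive step: assume the claim holds for r = p, so w_p = -3(-2)^(p - 1) + 3·7^p.
Then w_{p+1} = -2·w_p + 27·7^p = -2·(-3(-2)^(p - 1) + 3·7^p) + 27·7^p = -3(-2)^p + 3·7^(p + 1) = -3(-2)^((p+1) - 1) + 3·7^(p+1),
which is the claimed formula at r = p+1.
Hence, by induction on r, the claim holds for every r ≥ 1.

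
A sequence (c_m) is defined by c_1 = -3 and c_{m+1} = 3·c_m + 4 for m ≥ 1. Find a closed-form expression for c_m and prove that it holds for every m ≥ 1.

Computing the first terms: c_1 = -3, c_2 = -5, c_3 = -11. This suggests c_m = -3^(m - 1) - 2.
When m = 1: the formula gives -3 = -3 = c_1.
Inductive step: assume the claim holds for m = j, so c_j = -3^(j - 1) - 2.
Then c_{j+1} = 3·c_j + 4 = 3·(-3^(j - 1) - 2) + 4 = -3^j - 2 = -3^((j+1) - 1) - 2,
which is the claimed formula at m = j+1.
By the principle of mathematical induction, the result holds for all m ≥ 1.

c_m = -3^(m - 1) - 2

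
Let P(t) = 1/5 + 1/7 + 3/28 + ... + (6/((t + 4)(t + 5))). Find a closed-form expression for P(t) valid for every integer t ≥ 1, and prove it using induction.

We claim P(t) = 6t/(5(t + 5)) for all t ≥ 1.
For the base case t = 1: P(1) = 1/5, and the closed form gives 1/5. They agree.
For the inductive step, assume it holds for an arbitrary m ≥ 1, so P(m) = 6m/(5(m + 5)).
Then P(m+1) = P(m) + (6/((m + 5)(m + 6))) = (6m/(5(m + 5))) + (6/((m + 5)(m + 6))).
Simplifying, P(m+1) = 6(m + 1)/(5(m + 6)) = 6(m+1)/(5((m+1) + 5)),
which is the closed form with t = m+1.
This completes the induction.

P(t) = 6t/(5(t + 5))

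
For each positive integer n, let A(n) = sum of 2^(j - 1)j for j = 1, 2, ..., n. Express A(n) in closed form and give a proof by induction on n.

A(n) = 2^n(n - 1) + 1

We claim A(n) = 2^n(n - 1) + 1 for all n ≥ 1.
For the base case n = 1: A(1) = 1, and the closed form gives 1. They agree.
Inductive step: suppose the statement holds for some j ≥ 1, so A(j) = 2^j(j - 1) + 1.
Then A(j+1) = A(j) + (2^j(j + 1)) = (2^j(j - 1) + 1) + (2^j(j + 1)).
Simplifying, A(j+1) = 2^(j + 1)j + 1 = 2^(j+1)((j+1) - 1) + 1,
which is the closed form with n = j+1.
By induction, the statement is established for all n ≥ 1.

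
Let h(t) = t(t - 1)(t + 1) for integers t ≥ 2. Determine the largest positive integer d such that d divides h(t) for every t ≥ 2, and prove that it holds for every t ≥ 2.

d = 6

Computing the first values: h(2) = 6 and h(3) = 24; gcd(6, 24) = 6, so d ≤ 6.
We prove 6 | t(t - 1)(t + 1) for all t ≥ 2 by induction on t.
When t = 2: h(2) = 6 = 6·(1), so 6 | h(2).
Suppose the result is true for t = p, i.e. 6 | h(p). Then
h(p+1) − h(p) = p·(p+1)·(p+2) − (p-1)·p·(p+1) = p·(p+1)·[(p+2) − (p-1)] = 3·p·(p+1). The product of 2 consecutive integers is divisible by (2)! = 2, so h(p+1) − h(p) is divisible by 3·2 = 6. By the inductive hypothesis 6 | h(p), hence 6 | h(p+1).
By induction, the statement is established for all t ≥ 2.
Therefore the largest such d is 6.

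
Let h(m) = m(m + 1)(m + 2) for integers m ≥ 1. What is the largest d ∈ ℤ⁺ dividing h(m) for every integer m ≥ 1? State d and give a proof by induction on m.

Computing the first values: h(1) = 6 and h(2) = 24; gcd(6, 24) = 6, so d ≤ 6.
We prove 6 | m(m + 1)(m + 2) for all m ≥ 1 by induction on m.
When m = 1: h(1) = 6 = 6·(1), so 6 | h(1).
Inductive step: suppose the statement holds for some j ≥ 1, i.e. 6 | h(j). Then
h(j+1) − h(j) = (j+1)·(j+2)·(j+3) − j·(j+1)·(j+2) = (j+1)·(j+2)·[(j+3) − j] = 3·(j+1)·(j+2). The product of 2 consecutive integers is divisible by (2)! = 2, so h(j+1) − h(j) is divisible by 3·2 = 6. By the inductive hypothesis 6 | h(j), hence 6 | h(j+1).
By induction, the statement is established for all m ≥ 1.
Therefore the largest such d is 6.

d = 6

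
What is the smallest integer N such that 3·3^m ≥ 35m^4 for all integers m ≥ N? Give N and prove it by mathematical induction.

At m = 10: 177147 < 350000, so the inequality fails and N ≥ 11. We prove 3·3^m ≥ 35m^4 for all m ≥ 11.
When m = 11: 3·3^m = 531441 and 35m^4 = 512435, so 531441 ≥ 512435.
For the inductive step, assume it holds for an arbitrary j ≥ 11, so 3·3^j ≥ 35j^4.
Then 3·3^(j + 1) = 3·(3·3^j) ≥ 3·(35j^4).
Also, for j ≥ 11 we have 3·(35j^4) ≥ 35(j+1)^4, since 3 ≥ (1 + 1/j)^4 for all j ≥ 11.
Combining, 3·3^(j + 1) ≥ 35(j+1)^4.
By induction, the statement is established for all m ≥ 11.
Hence the smallest such N is 11.

N = 11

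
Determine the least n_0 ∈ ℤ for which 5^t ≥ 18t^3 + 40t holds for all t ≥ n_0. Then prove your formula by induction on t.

n_0 = 5

At t = 4: 625 < 1312, so the inequality fails and n_0 ≥ 5. We prove 5^t ≥ 18t^3 + 40t for all t ≥ 5.
Base step (t = 5): 5^t = 3125 and 18t^3 + 40t = 2450, so 3125 ≥ 2450.
For the inductive step, assume it holds for an arbitrary i ≥ 5, so 5^i ≥ 18i^3 + 40i.
Then 5^(i + 1) = 5·(5^i) ≥ 5·(18i^3 + 40i).
Also, for i ≥ 5 we have 5·(18i^3 + 40i) ≥ 18(i+1)^3 + 40(i+1), since 5·(18i^3 + 40i) − (18(i+1)^3 + 40(i+1)) = 72i^3 - 54i^2 + 106i - 58, which is nonnegative for all i ≥ 5.
Combining, 5^(i + 1) ≥ 18(i+1)^3 + 40(i+1).
Hence, by induction on t, the claim holds for every t ≥ 5.
Hence the smallest such n_0 is 5.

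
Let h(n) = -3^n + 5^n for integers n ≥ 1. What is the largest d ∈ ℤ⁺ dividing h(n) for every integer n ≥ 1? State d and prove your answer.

Computing the first values: h(1) = 2 and h(2) = 16; gcd(2, 16) = 2, so d ≤ 2.
We prove 2 | -3^n + 5^n for all n ≥ 1 by induction on n.
Base step (n = 1): h(1) = 2 = 2·(1), so 2 | h(1).
Suppose the result is true for n = k, i.e. 2 | h(k). Then
5^{k+1} − 3^{k+1} = 5·5^k − 3·3^k = 5·(5^k − 3^k) + (2)·3^k. The first term is divisible by 2 by the inductive hypothesis, and the second term (2)·3^k is divisible by 2 since 2 | 2. Hence 2 | h(k+1).
By induction, the statement is established for all n ≥ 1.
Therefore the largest such d is 2.

d = 2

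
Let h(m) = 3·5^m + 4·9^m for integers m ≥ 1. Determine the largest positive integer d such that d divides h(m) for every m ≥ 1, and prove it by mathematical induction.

d = 3

Computing the first values: h(1) = 51 and h(2) = 399; gcd(51, 399) = 3, so d ≤ 3.
We prove 3 | 3·5^m + 4·9^m for all m ≥ 1 by induction on m.
When m = 1: h(1) = 51 = 3·(17), so 3 | h(1).
Inductive step: assume the claim holds for m = i, i.e. 3 | h(i). Then
h(i+1) − 9·h(i) = (3·5^(i+1) + 4·9^(i+1)) − 9·(3·5^i + 4·9^i) = (3)·5^i·(5 − 9) = (-12)·5^i. Since 3 | h(i) by the inductive hypothesis, 3 | 9·h(i); and 3 | -12 since -12 = 3·-4. Therefore 3 | h(i+1).
Hence, by induction on m, the claim holds for every m ≥ 1.
Therefore the largest such d is 3.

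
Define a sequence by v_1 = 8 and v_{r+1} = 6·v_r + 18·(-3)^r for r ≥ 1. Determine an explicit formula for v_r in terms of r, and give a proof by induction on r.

Computing the first terms: v_1 = 8, v_2 = -6, v_3 = 126. This suggests v_r = -2(-3)^r + 2·6^(r - 1).
Base case (r = 1): the formula gives 8 = 8 = v_1.
For the inductive step, assume it holds for an arbitrary p ≥ 1, so v_p = -2(-3)^p + 2·6^(p - 1).
Then v_{p+1} = 6·v_p + 18·(-3)^p = 6·(-2(-3)^p + 2·6^(p - 1)) + 18·(-3)^p = -2(-3)^(p + 1) + 2·6^p = -2(-3)^(p+1) + 2·6^((p+1) - 1),
which is the claimed formula at r = p+1.
By the principle of mathematical induction, the result holds for all r ≥ 1.

v_r = -2(-3)^r + 2·6^(r - 1)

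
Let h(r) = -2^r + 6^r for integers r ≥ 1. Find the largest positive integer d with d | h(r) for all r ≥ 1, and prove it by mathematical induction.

d = 4

Computing the first values: h(1) = 4 and h(2) = 32; gcd(4, 32) = 4, so d ≤ 4.
We prove 4 | -2^r + 6^r for all r ≥ 1 by induction on r.
When r = 1: h(1) = 4 = 4·(1), so 4 | h(1).
For the inductive step, assume it holds for an arbitrary p ≥ 1, i.e. 4 | h(p). Then
6^{p+1} − 2^{p+1} = 6·6^p − 2·2^p = 6·(6^p − 2^p) + (4)·2^p. The first term is divisible by 4 by the inductive hypothesis, and the second term (4)·2^p is divisible by 4 since 4 | 4. Hence 4 | h(p+1).
By induction, the statement is established for all r ≥ 1.
Therefore the largest such d is 4.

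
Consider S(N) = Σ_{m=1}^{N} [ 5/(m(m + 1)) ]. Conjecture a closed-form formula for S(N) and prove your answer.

S(N) = 5N/(N + 1)

We claim S(N) = 5N/(N + 1) for all N ≥ 1.
Base step (N = 1): S(1) = 5/2, and the closed form gives 5/2. They agree.
Suppose the result is true for N = m, so S(m) = 5m/(m + 1).
Then S(m+1) = S(m) + (5/((m + 1)(m + 2))) = (5m/(m + 1)) + (5/((m + 1)(m + 2))).
Simplifying, S(m+1) = 5(m + 1)/(m + 2) = 5(m+1)/((m+1) + 1),
which is the closed form with N = m+1.
This completes the induction.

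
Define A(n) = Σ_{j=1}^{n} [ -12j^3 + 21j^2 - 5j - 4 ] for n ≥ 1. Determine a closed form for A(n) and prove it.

We claim A(n) = -n(n - 1)(3n^2 + 2n - 3) for all n ≥ 1.
Base step (n = 1): A(1) = 0, and the closed form gives 0. They agree.
Suppose the result is true for n = j, so A(j) = j(-3j^3 + j^2 + 5j - 3).
Then A(j+1) = A(j) + (j(-12j^2 - 15j + 1)) = (j(-3j^3 + j^2 + 5j - 3)) + (j(-12j^2 - 15j + 1)).
Simplifying, A(j+1) = -j(j + 1)(3j^2 + 8j + 2) = -(j+1)((j+1) - 1)(3(j+1)^2 + 2(j+1) - 3),
which is the closed form with n = j+1.
By the principle of mathematical induction, the result holds for all n ≥ 1.

A(n) = -n(n - 1)(3n^2 + 2n - 3)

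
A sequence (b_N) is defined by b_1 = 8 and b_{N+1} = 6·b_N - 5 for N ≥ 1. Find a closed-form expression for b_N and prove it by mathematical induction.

b_N = 7·6^(N - 1) + 1

Computing the first terms: b_1 = 8, b_2 = 43, b_3 = 253. This suggests b_N = 7·6^(N - 1) + 1.
When N = 1: the formula gives 8 = 8 = b_1.
For the inductive step, assume it holds for an arbitrary p ≥ 1, so b_p = 7·6^(p - 1) + 1.
Then b_{p+1} = 6·b_p - 5 = 6·(7·6^(p - 1) + 1) - 5 = 7·6^p + 1 = 7·6^((p+1) - 1) + 1,
which is the claimed formula at N = p+1.
By induction, the statement is established for all N ≥ 1.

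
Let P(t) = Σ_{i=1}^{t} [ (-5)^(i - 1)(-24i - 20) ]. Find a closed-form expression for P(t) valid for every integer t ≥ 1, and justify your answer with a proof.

P(t) = 4(-5)^t(t + 1) - 4

We claim P(t) = 4(-5)^t(t + 1) - 4 for all t ≥ 1.
Base step (t = 1): P(1) = -44, and the closed form gives -44. They agree.
Suppose the result is true for t = i, so P(i) = 4(-5)^i(i + 1) - 4.
Then P(i+1) = P(i) + ((-5)^i(-24i - 44)) = (4(-5)^i(i + 1) - 4) + ((-5)^i(-24i - 44)).
Simplifying, P(i+1) = -20(-5)^i·i - 40(-5)^i - 4 = 4(-5)^(i+1)((i+1) + 1) - 4,
which is the closed form with t = i+1.
By induction, the statement is established for all t ≥ 1.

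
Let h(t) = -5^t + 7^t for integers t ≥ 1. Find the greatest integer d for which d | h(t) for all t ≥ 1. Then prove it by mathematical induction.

Computing the first values: h(1) = 2 and h(2) = 24; gcd(2, 24) = 2, so d ≤ 2.
We prove 2 | -5^t + 7^t for all t ≥ 1 by induction on t.
Base step (t = 1): h(1) = 2 = 2·(1), so 2 | h(1).
Inductive step: suppose the statement holds for some k ≥ 1, i.e. 2 | h(k). Then
7^{k+1} − 5^{k+1} = 7·7^k − 5·5^k = 7·(7^k − 5^k) + (2)·5^k. The first term is divisible by 2 by the inductive hypothesis, and the second term (2)·5^k is divisible by 2 since 2 | 2. Hence 2 | h(k+1).
By the principle of mathematical induction, the result holds for all t ≥ 1.
Therefore the largest such d is 2.

d = 2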